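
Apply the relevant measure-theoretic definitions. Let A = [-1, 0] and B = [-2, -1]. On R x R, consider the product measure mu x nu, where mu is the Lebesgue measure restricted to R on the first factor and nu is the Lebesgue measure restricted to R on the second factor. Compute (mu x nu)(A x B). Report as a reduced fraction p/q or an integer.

For a measurable rectangle A x B, the product measure satisfies
  (mu x nu)(A x B) = mu(A) * nu(B).
  mu(A) = 1.
  nu(B) = 1.
  (mu x nu)(A x B) = 1 * 1 = 1.

1


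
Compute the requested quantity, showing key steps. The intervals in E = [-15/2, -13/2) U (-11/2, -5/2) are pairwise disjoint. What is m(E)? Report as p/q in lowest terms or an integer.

For pairwise disjoint intervals, m(union_i I_i) = sum_i m(I_i),
and m is invariant under swapping open/closed endpoints (single points have measure 0).
So m(E) = sum_i (b_i - a_i).
  I_1 has length -13/2 - (-15/2) = 1.
  I_2 has length -5/2 - (-11/2) = 3.
Summing:
  m(E) = 1 + 3 = 4.

4


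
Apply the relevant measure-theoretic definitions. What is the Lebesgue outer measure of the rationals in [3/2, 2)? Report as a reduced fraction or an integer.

E = Q cap [3/2, 2) is a subset of Q, which is countable. Enumerate Q = {q_1, q_2, ...}; for any eps > 0, cover q_k by the open interval (q_k - eps/2^(k+1), q_k + eps/2^(k+1)), of length eps/2^k. The total cover length is sum_{k>=1} eps/2^k = eps. Hence m*(E) <= m*(Q) <= eps for every eps > 0, and since outer measure is non-negative, m*(E) = 0.

0


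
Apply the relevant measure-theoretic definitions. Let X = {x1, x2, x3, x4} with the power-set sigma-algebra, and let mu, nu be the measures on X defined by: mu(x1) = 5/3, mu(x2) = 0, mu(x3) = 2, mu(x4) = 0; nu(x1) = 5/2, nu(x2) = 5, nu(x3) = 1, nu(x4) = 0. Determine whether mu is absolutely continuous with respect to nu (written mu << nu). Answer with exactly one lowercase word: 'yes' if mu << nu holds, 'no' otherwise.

mu << nu means: every nu-null measurable set is also mu-null; equivalently, for every atom x, if nu({x}) = 0 then mu({x}) = 0.
Checking each atom:
  x1: nu = 5/2 > 0 -> no constraint.
  x2: nu = 5 > 0 -> no constraint.
  x3: nu = 1 > 0 -> no constraint.
  x4: nu = 0, mu = 0 -> consistent with mu << nu.
No atom violates the condition. Therefore mu << nu.

yes


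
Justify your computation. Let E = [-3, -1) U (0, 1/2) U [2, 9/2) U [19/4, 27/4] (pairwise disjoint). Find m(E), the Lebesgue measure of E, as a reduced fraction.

For pairwise disjoint intervals, m(union_i I_i) = sum_i m(I_i),
and m is invariant under swapping open/closed endpoints (single points have measure 0).
So m(E) = sum_i (b_i - a_i).
  I_1 has length -1 - (-3) = 2.
  I_2 has length 1/2 - 0 = 1/2.
  I_3 has length 9/2 - 2 = 5/2.
  I_4 has length 27/4 - 19/4 = 2.
Summing:
  m(E) = 2 + 1/2 + 5/2 + 2 = 7.

7


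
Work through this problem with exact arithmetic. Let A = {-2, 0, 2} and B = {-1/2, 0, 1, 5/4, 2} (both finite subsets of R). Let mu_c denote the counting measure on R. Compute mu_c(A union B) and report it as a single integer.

Counting measure on a finite set equals cardinality. By inclusion-exclusion, |A union B| = |A| + |B| - |A cap B|.
|A| = 3, |B| = 5, |A cap B| = 2.
So mu_c(A union B) = 3 + 5 - 2 = 6.

6


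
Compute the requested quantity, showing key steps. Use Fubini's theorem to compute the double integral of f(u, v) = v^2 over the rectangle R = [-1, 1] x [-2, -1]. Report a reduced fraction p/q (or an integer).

f(u, v) is a tensor product of a function of u and a function of v, and both factors are bounded continuous (hence Lebesgue integrable) on the rectangle, so Fubini's theorem applies:
  integral_R f d(m x m) = (integral_a1^b1 1 du) * (integral_a2^b2 v^2 dv).
Inner integral in u: integral_{-1}^{1} 1 du = (1^1 - (-1)^1)/1
  = 2.
Inner integral in v: integral_{-2}^{-1} v^2 dv = ((-1)^3 - (-2)^3)/3
  = 7/3.
Product: (2) * (7/3) = 14/3.

14/3


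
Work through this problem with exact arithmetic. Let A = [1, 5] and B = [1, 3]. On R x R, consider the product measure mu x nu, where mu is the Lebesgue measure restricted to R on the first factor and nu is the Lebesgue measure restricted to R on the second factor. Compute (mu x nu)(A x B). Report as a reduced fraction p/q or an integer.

For a measurable rectangle A x B, the product measure satisfies
  (mu x nu)(A x B) = mu(A) * nu(B).
  mu(A) = 4.
  nu(B) = 2.
  (mu x nu)(A x B) = 4 * 2 = 8.

8


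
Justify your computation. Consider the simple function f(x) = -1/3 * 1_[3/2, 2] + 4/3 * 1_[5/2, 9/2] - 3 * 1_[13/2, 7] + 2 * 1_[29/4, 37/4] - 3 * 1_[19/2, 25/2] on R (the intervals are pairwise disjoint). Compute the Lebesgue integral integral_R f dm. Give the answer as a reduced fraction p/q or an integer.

For a simple function f = sum_i c_i * 1_{A_i} with disjoint A_i,
  integral f dm = sum_i c_i * m(A_i).
Lengths of the A_i:
  m(A_1) = 2 - 3/2 = 1/2.
  m(A_2) = 9/2 - 5/2 = 2.
  m(A_3) = 7 - 13/2 = 1/2.
  m(A_4) = 37/4 - 29/4 = 2.
  m(A_5) = 25/2 - 19/2 = 3.
Contributions c_i * m(A_i):
  (-1/3) * (1/2) = -1/6.
  (4/3) * (2) = 8/3.
  (-3) * (1/2) = -3/2.
  (2) * (2) = 4.
  (-3) * (3) = -9.
Total: -1/6 + 8/3 - 3/2 + 4 - 9 = -4.

-4


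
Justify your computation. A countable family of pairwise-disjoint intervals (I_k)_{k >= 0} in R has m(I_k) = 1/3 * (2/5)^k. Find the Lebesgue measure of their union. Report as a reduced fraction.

By countable additivity of the Lebesgue measure on pairwise disjoint measurable sets,
  m(union_{k >= 0} I_k) = sum_{k >= 0} m(I_k) = sum_{k >= 0} a * r^k,
  with a = 1/3 and r = 2/5.
Since 0 < r = 2/5 < 1, the geometric series converges:
  sum_{k >= 0} a * r^k = a / (1 - r).
  = 1/3 / (1 - 2/5)
  = 1/3 / (3/5)
  = 5/9.

5/9


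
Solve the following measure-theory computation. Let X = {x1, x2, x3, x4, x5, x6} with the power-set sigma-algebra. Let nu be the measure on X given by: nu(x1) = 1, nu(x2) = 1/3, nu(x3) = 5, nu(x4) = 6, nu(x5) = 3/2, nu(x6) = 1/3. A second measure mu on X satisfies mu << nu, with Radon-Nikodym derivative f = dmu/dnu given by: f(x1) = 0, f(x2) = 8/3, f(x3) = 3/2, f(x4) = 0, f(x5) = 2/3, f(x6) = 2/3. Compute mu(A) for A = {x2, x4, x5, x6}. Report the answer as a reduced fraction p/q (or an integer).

By the defining property of the Radon-Nikodym derivative, for every measurable set A,
  mu(A) = integral_A f dnu.
Since nu is a discrete measure concentrated on the atoms of X, the integral over A reduces to the sum
  mu(A) = sum_{x in A} f(x) * nu({x}).
Computing each term:
  x2: f(x2) * nu(x2) = 8/3 * 1/3 = 8/9.
  x4: f(x4) * nu(x4) = 0 * 6 = 0.
  x5: f(x5) * nu(x5) = 2/3 * 3/2 = 1.
  x6: f(x6) * nu(x6) = 2/3 * 1/3 = 2/9.
Summing: mu(A) = 8/9 + 0 + 1 + 2/9 = 19/9.

19/9


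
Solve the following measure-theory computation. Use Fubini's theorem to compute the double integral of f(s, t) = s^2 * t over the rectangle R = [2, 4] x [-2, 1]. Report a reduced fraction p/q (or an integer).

f(s, t) is a tensor product of a function of s and a function of t, and both factors are bounded continuous (hence Lebesgue integrable) on the rectangle, so Fubini's theorem applies:
  integral_R f d(m x m) = (integral_a1^b1 s^2 ds) * (integral_a2^b2 t dt).
Inner integral in s: integral_{2}^{4} s^2 ds = (4^3 - 2^3)/3
  = 56/3.
Inner integral in t: integral_{-2}^{1} t dt = (1^2 - (-2)^2)/2
  = -3/2.
Product: (56/3) * (-3/2) = -28.

-28


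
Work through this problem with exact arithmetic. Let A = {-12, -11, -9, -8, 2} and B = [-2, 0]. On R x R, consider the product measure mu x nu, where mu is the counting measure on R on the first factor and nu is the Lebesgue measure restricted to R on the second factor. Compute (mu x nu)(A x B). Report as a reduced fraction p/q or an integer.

For a measurable rectangle A x B, the product measure satisfies
  (mu x nu)(A x B) = mu(A) * nu(B).
  mu(A) = 5.
  nu(B) = 2.
  (mu x nu)(A x B) = 5 * 2 = 10.

10


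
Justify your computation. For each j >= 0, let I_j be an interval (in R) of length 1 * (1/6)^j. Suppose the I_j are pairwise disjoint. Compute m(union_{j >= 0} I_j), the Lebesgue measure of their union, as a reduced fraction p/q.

By countable additivity of the Lebesgue measure on pairwise disjoint measurable sets,
  m(union_{j >= 0} I_j) = sum_{j >= 0} m(I_j) = sum_{j >= 0} a * r^j,
  with a = 1 and r = 1/6.
Since 0 < r = 1/6 < 1, the geometric series converges:
  sum_{j >= 0} a * r^j = a / (1 - r).
  = 1 / (1 - 1/6)
  = 1 / (5/6)
  = 6/5.

6/5


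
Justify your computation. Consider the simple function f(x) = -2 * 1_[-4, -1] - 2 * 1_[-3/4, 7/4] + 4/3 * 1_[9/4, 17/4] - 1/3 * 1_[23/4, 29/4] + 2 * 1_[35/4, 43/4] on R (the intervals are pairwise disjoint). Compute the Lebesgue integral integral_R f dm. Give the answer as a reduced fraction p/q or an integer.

For a simple function f = sum_i c_i * 1_{A_i} with disjoint A_i,
  integral f dm = sum_i c_i * m(A_i).
Lengths of the A_i:
  m(A_1) = -1 - (-4) = 3.
  m(A_2) = 7/4 - (-3/4) = 5/2.
  m(A_3) = 17/4 - 9/4 = 2.
  m(A_4) = 29/4 - 23/4 = 3/2.
  m(A_5) = 43/4 - 35/4 = 2.
Contributions c_i * m(A_i):
  (-2) * (3) = -6.
  (-2) * (5/2) = -5.
  (4/3) * (2) = 8/3.
  (-1/3) * (3/2) = -1/2.
  (2) * (2) = 4.
Total: -6 - 5 + 8/3 - 1/2 + 4 = -29/6.

-29/6


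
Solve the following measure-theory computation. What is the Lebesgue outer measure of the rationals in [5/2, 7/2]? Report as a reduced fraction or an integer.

Q cap [5/2, 7/2] is countable; list its elements as q_1, q_2, ... . Fix eps > 0 and cover the k-th point by an interval of length eps * 2^(-k). The cover has total length eps * sum_{k>=1} 2^(-k) = eps, so by definition of outer measure m*(Q cap [5/2, 7/2]) <= eps. Since eps was arbitrary and m* >= 0, the outer measure is 0.

0


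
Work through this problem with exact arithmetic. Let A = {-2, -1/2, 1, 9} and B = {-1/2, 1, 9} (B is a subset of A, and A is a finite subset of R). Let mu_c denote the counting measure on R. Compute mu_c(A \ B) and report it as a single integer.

Counting measure assigns mu_c(E) = |E| (number of elements) when E is finite. For B subset A, A \ B is the set of elements of A not in B, so |A \ B| = |A| - |B|.
|A| = 4, |B| = 3, so mu_c(A \ B) = 4 - 3 = 1.

1


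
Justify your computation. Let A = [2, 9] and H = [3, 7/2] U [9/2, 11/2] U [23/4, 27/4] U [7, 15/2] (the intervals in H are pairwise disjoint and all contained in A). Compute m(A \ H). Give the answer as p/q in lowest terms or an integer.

The ambient interval has length m(A) = 9 - 2 = 7.
Since the holes are disjoint and sit inside A, by finite additivity
  m(H) = sum_i (b_i - a_i), and m(A \ H) = m(A) - m(H).
Computing the hole measures:
  m(H_1) = 7/2 - 3 = 1/2.
  m(H_2) = 11/2 - 9/2 = 1.
  m(H_3) = 27/4 - 23/4 = 1.
  m(H_4) = 15/2 - 7 = 1/2.
Summed: m(H) = 1/2 + 1 + 1 + 1/2 = 3.
So m(A \ H) = 7 - 3 = 4.

4


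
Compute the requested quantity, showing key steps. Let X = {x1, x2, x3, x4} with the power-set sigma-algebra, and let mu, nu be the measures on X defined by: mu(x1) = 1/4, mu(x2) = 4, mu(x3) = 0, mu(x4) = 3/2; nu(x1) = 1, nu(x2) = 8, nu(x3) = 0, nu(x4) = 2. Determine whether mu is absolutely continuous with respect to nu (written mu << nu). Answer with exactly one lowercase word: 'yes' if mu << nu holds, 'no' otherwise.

mu << nu means: every nu-null measurable set is also mu-null; equivalently, for every atom x, if nu({x}) = 0 then mu({x}) = 0.
Checking each atom:
  x1: nu = 1 > 0 -> no constraint.
  x2: nu = 8 > 0 -> no constraint.
  x3: nu = 0, mu = 0 -> consistent with mu << nu.
  x4: nu = 2 > 0 -> no constraint.
No atom violates the condition. Therefore mu << nu.

yes


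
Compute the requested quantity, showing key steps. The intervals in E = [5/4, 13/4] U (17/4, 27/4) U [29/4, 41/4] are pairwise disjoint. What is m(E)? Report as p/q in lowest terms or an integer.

For pairwise disjoint intervals, m(union_i I_i) = sum_i m(I_i),
and m is invariant under swapping open/closed endpoints (single points have measure 0).
So m(E) = sum_i (b_i - a_i).
  I_1 has length 13/4 - 5/4 = 2.
  I_2 has length 27/4 - 17/4 = 5/2.
  I_3 has length 41/4 - 29/4 = 3.
Summing:
  m(E) = 2 + 5/2 + 3 = 15/2.

15/2


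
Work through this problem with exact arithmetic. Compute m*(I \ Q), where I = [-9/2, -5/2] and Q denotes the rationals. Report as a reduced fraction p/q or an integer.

The interval I = [-9/2, -5/2] has m(I) = -5/2 - (-9/2) = 2 (endpoints are measure-zero, so open/closed/half-open agree). Write I = (I cap Q) u (I \ Q). The rationals in I are countable, so m*(I cap Q) = 0 (cover each rational by intervals whose total length is arbitrarily small). By countable subadditivity m*(I) <= m*(I cap Q) + m*(I \ Q), hence m*(I \ Q) >= m(I) = 2. The reverse inequality m*(I \ Q) <= m*(I) = 2 is trivial since (I \ Q) is a subset of I. Therefore m*(I \ Q) = 2.

2


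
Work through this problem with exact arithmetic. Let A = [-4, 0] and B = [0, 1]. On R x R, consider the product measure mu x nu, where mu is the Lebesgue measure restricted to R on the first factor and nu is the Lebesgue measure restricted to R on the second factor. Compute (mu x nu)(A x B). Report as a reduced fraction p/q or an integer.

For a measurable rectangle A x B, the product measure satisfies
  (mu x nu)(A x B) = mu(A) * nu(B).
  mu(A) = 4.
  nu(B) = 1.
  (mu x nu)(A x B) = 4 * 1 = 4.

4


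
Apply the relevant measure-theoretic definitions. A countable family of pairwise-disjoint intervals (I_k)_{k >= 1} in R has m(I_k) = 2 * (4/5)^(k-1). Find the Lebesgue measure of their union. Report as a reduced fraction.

By countable additivity of the Lebesgue measure on pairwise disjoint measurable sets,
  m(union_{k >= 1} I_k) = sum_{k >= 1} m(I_k) = sum_{k >= 1} a * r^(k-1),
  with a = 2 and r = 4/5.
Since 0 < r = 4/5 < 1, the geometric series converges:
  sum_{k >= 1} a * r^(k-1) = a / (1 - r).
  = 2 / (1 - 4/5)
  = 2 / (1/5)
  = 10.

10


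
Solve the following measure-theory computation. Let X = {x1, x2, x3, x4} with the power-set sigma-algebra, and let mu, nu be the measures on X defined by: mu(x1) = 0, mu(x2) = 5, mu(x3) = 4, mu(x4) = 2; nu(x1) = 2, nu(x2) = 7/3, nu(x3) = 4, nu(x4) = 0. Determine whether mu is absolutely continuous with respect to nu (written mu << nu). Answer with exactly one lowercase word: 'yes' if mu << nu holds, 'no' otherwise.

mu << nu means: every nu-null measurable set is also mu-null; equivalently, for every atom x, if nu({x}) = 0 then mu({x}) = 0.
Checking each atom:
  x1: nu = 2 > 0 -> no constraint.
  x2: nu = 7/3 > 0 -> no constraint.
  x3: nu = 4 > 0 -> no constraint.
  x4: nu = 0, mu = 2 > 0 -> violates mu << nu.
The atom(s) x4 violate the condition (nu = 0 but mu > 0). Therefore mu is NOT absolutely continuous w.r.t. nu.

no


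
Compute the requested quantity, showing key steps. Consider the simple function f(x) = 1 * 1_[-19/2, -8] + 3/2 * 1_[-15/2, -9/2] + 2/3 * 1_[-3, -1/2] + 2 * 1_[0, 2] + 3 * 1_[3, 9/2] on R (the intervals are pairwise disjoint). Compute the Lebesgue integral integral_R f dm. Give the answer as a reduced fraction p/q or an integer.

For a simple function f = sum_i c_i * 1_{A_i} with disjoint A_i,
  integral f dm = sum_i c_i * m(A_i).
Lengths of the A_i:
  m(A_1) = -8 - (-19/2) = 3/2.
  m(A_2) = -9/2 - (-15/2) = 3.
  m(A_3) = -1/2 - (-3) = 5/2.
  m(A_4) = 2 - 0 = 2.
  m(A_5) = 9/2 - 3 = 3/2.
Contributions c_i * m(A_i):
  (1) * (3/2) = 3/2.
  (3/2) * (3) = 9/2.
  (2/3) * (5/2) = 5/3.
  (2) * (2) = 4.
  (3) * (3/2) = 9/2.
Total: 3/2 + 9/2 + 5/3 + 4 + 9/2 = 97/6.

97/6


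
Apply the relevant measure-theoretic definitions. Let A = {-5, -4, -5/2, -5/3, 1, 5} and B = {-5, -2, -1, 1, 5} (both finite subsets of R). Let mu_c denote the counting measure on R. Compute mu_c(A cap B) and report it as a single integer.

Counting measure on a finite set equals cardinality. mu_c(A cap B) = |A cap B| (elements appearing in both).
Enumerating the elements of A that also lie in B gives 3 element(s).
So mu_c(A cap B) = 3.

3


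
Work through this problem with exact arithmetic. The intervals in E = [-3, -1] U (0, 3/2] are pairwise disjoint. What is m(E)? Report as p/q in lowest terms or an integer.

For pairwise disjoint intervals, m(union_i I_i) = sum_i m(I_i),
and m is invariant under swapping open/closed endpoints (single points have measure 0).
So m(E) = sum_i (b_i - a_i).
  I_1 has length -1 - (-3) = 2.
  I_2 has length 3/2 - 0 = 3/2.
Summing:
  m(E) = 2 + 3/2 = 7/2.

7/2


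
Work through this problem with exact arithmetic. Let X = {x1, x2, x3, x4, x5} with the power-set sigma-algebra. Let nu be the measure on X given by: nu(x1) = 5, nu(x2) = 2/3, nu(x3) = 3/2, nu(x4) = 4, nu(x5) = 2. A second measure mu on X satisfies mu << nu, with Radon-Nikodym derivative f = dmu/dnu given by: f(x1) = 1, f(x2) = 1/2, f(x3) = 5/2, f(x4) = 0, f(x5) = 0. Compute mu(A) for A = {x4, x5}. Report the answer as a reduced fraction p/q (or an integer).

By the defining property of the Radon-Nikodym derivative, for every measurable set A,
  mu(A) = integral_A f dnu.
Since nu is a discrete measure concentrated on the atoms of X, the integral over A reduces to the sum
  mu(A) = sum_{x in A} f(x) * nu({x}).
Computing each term:
  x4: f(x4) * nu(x4) = 0 * 4 = 0.
  x5: f(x5) * nu(x5) = 0 * 2 = 0.
Summing: mu(A) = 0 + 0 = 0.

0


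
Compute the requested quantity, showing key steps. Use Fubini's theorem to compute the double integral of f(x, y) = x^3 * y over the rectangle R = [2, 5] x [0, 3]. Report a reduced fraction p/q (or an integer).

f(x, y) is a tensor product of a function of x and a function of y, and both factors are bounded continuous (hence Lebesgue integrable) on the rectangle, so Fubini's theorem applies:
  integral_R f d(m x m) = (integral_a1^b1 x^3 dx) * (integral_a2^b2 y dy).
Inner integral in x: integral_{2}^{5} x^3 dx = (5^4 - 2^4)/4
  = 609/4.
Inner integral in y: integral_{0}^{3} y dy = (3^2 - 0^2)/2
  = 9/2.
Product: (609/4) * (9/2) = 5481/8.

5481/8


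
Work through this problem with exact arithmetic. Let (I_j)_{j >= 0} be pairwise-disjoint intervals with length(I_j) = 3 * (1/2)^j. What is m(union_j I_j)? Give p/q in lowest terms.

By countable additivity of the Lebesgue measure on pairwise disjoint measurable sets,
  m(union_{j >= 0} I_j) = sum_{j >= 0} m(I_j) = sum_{j >= 0} a * r^j,
  with a = 3 and r = 1/2.
Since 0 < r = 1/2 < 1, the geometric series converges:
  sum_{j >= 0} a * r^j = a / (1 - r).
  = 3 / (1 - 1/2)
  = 3 / (1/2)
  = 6.

6


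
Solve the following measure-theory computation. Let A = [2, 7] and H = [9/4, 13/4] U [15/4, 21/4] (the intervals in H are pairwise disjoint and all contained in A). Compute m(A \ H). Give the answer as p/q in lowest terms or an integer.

The ambient interval has length m(A) = 7 - 2 = 5.
Since the holes are disjoint and sit inside A, by finite additivity
  m(H) = sum_i (b_i - a_i), and m(A \ H) = m(A) - m(H).
Computing the hole measures:
  m(H_1) = 13/4 - 9/4 = 1.
  m(H_2) = 21/4 - 15/4 = 3/2.
Summed: m(H) = 1 + 3/2 = 5/2.
So m(A \ H) = 5 - 5/2 = 5/2.

5/2


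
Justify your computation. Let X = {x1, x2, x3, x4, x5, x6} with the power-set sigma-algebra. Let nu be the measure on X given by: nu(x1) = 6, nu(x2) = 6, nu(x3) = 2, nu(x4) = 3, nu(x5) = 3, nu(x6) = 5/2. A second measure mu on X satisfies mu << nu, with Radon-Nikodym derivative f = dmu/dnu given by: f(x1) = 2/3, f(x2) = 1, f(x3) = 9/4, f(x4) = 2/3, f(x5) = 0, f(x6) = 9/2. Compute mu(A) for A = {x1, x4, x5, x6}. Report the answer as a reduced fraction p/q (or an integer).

By the defining property of the Radon-Nikodym derivative, for every measurable set A,
  mu(A) = integral_A f dnu.
Since nu is a discrete measure concentrated on the atoms of X, the integral over A reduces to the sum
  mu(A) = sum_{x in A} f(x) * nu({x}).
Computing each term:
  x1: f(x1) * nu(x1) = 2/3 * 6 = 4.
  x4: f(x4) * nu(x4) = 2/3 * 3 = 2.
  x5: f(x5) * nu(x5) = 0 * 3 = 0.
  x6: f(x6) * nu(x6) = 9/2 * 5/2 = 45/4.
Summing: mu(A) = 4 + 2 + 0 + 45/4 = 69/4.

69/4


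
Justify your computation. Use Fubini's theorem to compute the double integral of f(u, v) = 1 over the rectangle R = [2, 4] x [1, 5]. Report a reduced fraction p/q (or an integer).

f(u, v) is a tensor product of a function of u and a function of v, and both factors are bounded continuous (hence Lebesgue integrable) on the rectangle, so Fubini's theorem applies:
  integral_R f d(m x m) = (integral_a1^b1 1 du) * (integral_a2^b2 1 dv).
Inner integral in u: integral_{2}^{4} 1 du = (4^1 - 2^1)/1
  = 2.
Inner integral in v: integral_{1}^{5} 1 dv = (5^1 - 1^1)/1
  = 4.
Product: (2) * (4) = 8.

8


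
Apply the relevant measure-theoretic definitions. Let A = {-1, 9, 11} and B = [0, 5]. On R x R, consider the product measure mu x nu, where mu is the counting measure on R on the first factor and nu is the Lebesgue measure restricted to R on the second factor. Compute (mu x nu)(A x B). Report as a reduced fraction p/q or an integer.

For a measurable rectangle A x B, the product measure satisfies
  (mu x nu)(A x B) = mu(A) * nu(B).
  mu(A) = 3.
  nu(B) = 5.
  (mu x nu)(A x B) = 3 * 5 = 15.

15


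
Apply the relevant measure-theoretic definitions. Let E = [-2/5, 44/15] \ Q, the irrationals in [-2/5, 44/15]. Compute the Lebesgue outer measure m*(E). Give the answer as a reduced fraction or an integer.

The interval I = [-2/5, 44/15] has m(I) = 44/15 - (-2/5) = 10/3 (endpoints are measure-zero, so open/closed/half-open agree). Write I = (I cap Q) u (I \ Q). The rationals in I are countable, so m*(I cap Q) = 0 (cover each rational by intervals whose total length is arbitrarily small). By countable subadditivity m*(I) <= m*(I cap Q) + m*(I \ Q), hence m*(I \ Q) >= m(I) = 10/3. The reverse inequality m*(I \ Q) <= m*(I) = 10/3 is trivial since (I \ Q) is a subset of I. Therefore m*(I \ Q) = 10/3.

10/3


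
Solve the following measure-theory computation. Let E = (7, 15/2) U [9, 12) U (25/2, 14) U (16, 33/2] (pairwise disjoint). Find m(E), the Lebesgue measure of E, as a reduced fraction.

For pairwise disjoint intervals, m(union_i I_i) = sum_i m(I_i),
and m is invariant under swapping open/closed endpoints (single points have measure 0).
So m(E) = sum_i (b_i - a_i).
  I_1 has length 15/2 - 7 = 1/2.
  I_2 has length 12 - 9 = 3.
  I_3 has length 14 - 25/2 = 3/2.
  I_4 has length 33/2 - 16 = 1/2.
Summing:
  m(E) = 1/2 + 3 + 3/2 + 1/2 = 11/2.

11/2


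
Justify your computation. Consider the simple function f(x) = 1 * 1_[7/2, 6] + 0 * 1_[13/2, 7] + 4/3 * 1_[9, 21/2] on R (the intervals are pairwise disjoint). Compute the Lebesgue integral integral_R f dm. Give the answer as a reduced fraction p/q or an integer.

For a simple function f = sum_i c_i * 1_{A_i} with disjoint A_i,
  integral f dm = sum_i c_i * m(A_i).
Lengths of the A_i:
  m(A_1) = 6 - 7/2 = 5/2.
  m(A_2) = 7 - 13/2 = 1/2.
  m(A_3) = 21/2 - 9 = 3/2.
Contributions c_i * m(A_i):
  (1) * (5/2) = 5/2.
  (0) * (1/2) = 0.
  (4/3) * (3/2) = 2.
Total: 5/2 + 0 + 2 = 9/2.

9/2


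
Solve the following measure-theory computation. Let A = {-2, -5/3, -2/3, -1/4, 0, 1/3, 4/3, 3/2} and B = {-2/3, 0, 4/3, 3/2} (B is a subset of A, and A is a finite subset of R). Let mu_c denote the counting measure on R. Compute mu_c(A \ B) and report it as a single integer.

Counting measure assigns mu_c(E) = |E| (number of elements) when E is finite. For B subset A, A \ B is the set of elements of A not in B, so |A \ B| = |A| - |B|.
|A| = 8, |B| = 4, so mu_c(A \ B) = 8 - 4 = 4.

4


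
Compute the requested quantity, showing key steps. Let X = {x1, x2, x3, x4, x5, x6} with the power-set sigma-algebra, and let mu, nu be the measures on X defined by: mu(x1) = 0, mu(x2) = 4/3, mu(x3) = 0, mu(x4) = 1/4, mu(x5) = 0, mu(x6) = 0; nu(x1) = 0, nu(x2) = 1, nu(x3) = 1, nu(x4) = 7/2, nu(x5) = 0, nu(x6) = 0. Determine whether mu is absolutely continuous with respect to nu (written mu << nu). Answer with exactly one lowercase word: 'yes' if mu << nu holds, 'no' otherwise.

mu << nu means: every nu-null measurable set is also mu-null; equivalently, for every atom x, if nu({x}) = 0 then mu({x}) = 0.
Checking each atom:
  x1: nu = 0, mu = 0 -> consistent with mu << nu.
  x2: nu = 1 > 0 -> no constraint.
  x3: nu = 1 > 0 -> no constraint.
  x4: nu = 7/2 > 0 -> no constraint.
  x5: nu = 0, mu = 0 -> consistent with mu << nu.
  x6: nu = 0, mu = 0 -> consistent with mu << nu.
No atom violates the condition. Therefore mu << nu.

yes


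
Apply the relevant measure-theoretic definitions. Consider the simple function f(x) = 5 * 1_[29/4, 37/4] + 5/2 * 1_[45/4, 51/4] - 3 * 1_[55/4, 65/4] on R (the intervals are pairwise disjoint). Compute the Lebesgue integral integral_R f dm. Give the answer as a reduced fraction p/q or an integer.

For a simple function f = sum_i c_i * 1_{A_i} with disjoint A_i,
  integral f dm = sum_i c_i * m(A_i).
Lengths of the A_i:
  m(A_1) = 37/4 - 29/4 = 2.
  m(A_2) = 51/4 - 45/4 = 3/2.
  m(A_3) = 65/4 - 55/4 = 5/2.
Contributions c_i * m(A_i):
  (5) * (2) = 10.
  (5/2) * (3/2) = 15/4.
  (-3) * (5/2) = -15/2.
Total: 10 + 15/4 - 15/2 = 25/4.

25/4


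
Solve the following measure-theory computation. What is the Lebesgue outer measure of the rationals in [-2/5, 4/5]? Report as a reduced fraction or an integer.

E = Q cap [-2/5, 4/5] is a subset of Q, which is countable. Enumerate Q = {q_1, q_2, ...}; for any eps > 0, cover q_k by the open interval (q_k - eps/2^(k+1), q_k + eps/2^(k+1)), of length eps/2^k. The total cover length is sum_{k>=1} eps/2^k = eps. Hence m*(E) <= m*(Q) <= eps for every eps > 0, and since outer measure is non-negative, m*(E) = 0.

0


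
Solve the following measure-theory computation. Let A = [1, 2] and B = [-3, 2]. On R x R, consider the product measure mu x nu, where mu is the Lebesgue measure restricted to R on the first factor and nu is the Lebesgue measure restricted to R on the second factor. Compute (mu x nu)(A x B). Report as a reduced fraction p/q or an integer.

For a measurable rectangle A x B, the product measure satisfies
  (mu x nu)(A x B) = mu(A) * nu(B).
  mu(A) = 1.
  nu(B) = 5.
  (mu x nu)(A x B) = 1 * 5 = 5.

5


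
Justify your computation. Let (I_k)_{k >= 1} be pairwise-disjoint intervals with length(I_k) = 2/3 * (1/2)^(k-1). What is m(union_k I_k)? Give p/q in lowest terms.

By countable additivity of the Lebesgue measure on pairwise disjoint measurable sets,
  m(union_{k >= 1} I_k) = sum_{k >= 1} m(I_k) = sum_{k >= 1} a * r^(k-1),
  with a = 2/3 and r = 1/2.
Since 0 < r = 1/2 < 1, the geometric series converges:
  sum_{k >= 1} a * r^(k-1) = a / (1 - r).
  = 2/3 / (1 - 1/2)
  = 2/3 / (1/2)
  = 4/3.

4/3


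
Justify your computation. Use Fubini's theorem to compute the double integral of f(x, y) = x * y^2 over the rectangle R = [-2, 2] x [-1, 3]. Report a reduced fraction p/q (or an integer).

f(x, y) is a tensor product of a function of x and a function of y, and both factors are bounded continuous (hence Lebesgue integrable) on the rectangle, so Fubini's theorem applies:
  integral_R f d(m x m) = (integral_a1^b1 x dx) * (integral_a2^b2 y^2 dy).
Inner integral in x: integral_{-2}^{2} x dx = (2^2 - (-2)^2)/2
  = 0.
Inner integral in y: integral_{-1}^{3} y^2 dy = (3^3 - (-1)^3)/3
  = 28/3.
Product: (0) * (28/3) = 0.

0


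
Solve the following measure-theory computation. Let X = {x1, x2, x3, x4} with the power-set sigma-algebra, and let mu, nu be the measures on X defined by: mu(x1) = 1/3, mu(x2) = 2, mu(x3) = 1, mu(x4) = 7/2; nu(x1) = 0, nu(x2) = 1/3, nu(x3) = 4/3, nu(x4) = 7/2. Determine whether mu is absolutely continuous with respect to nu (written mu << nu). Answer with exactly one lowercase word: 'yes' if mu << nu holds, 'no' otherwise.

mu << nu means: every nu-null measurable set is also mu-null; equivalently, for every atom x, if nu({x}) = 0 then mu({x}) = 0.
Checking each atom:
  x1: nu = 0, mu = 1/3 > 0 -> violates mu << nu.
  x2: nu = 1/3 > 0 -> no constraint.
  x3: nu = 4/3 > 0 -> no constraint.
  x4: nu = 7/2 > 0 -> no constraint.
The atom(s) x1 violate the condition (nu = 0 but mu > 0). Therefore mu is NOT absolutely continuous w.r.t. nu.

no


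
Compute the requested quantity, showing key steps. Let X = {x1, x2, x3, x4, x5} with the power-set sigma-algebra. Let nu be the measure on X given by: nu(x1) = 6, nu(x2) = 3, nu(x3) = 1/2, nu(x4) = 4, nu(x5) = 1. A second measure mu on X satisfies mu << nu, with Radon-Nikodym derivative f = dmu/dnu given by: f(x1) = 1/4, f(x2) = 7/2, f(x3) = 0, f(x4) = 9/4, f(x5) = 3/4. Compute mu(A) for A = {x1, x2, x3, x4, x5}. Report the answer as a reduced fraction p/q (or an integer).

By the defining property of the Radon-Nikodym derivative, for every measurable set A,
  mu(A) = integral_A f dnu.
Since nu is a discrete measure concentrated on the atoms of X, the integral over A reduces to the sum
  mu(A) = sum_{x in A} f(x) * nu({x}).
Computing each term:
  x1: f(x1) * nu(x1) = 1/4 * 6 = 3/2.
  x2: f(x2) * nu(x2) = 7/2 * 3 = 21/2.
  x3: f(x3) * nu(x3) = 0 * 1/2 = 0.
  x4: f(x4) * nu(x4) = 9/4 * 4 = 9.
  x5: f(x5) * nu(x5) = 3/4 * 1 = 3/4.
Summing: mu(A) = 3/2 + 21/2 + 0 + 9 + 3/4 = 87/4.

87/4


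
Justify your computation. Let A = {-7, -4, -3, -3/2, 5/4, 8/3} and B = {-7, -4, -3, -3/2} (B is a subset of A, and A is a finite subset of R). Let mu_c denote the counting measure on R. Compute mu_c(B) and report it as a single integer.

Counting measure assigns mu_c(E) = |E| (number of elements) when E is finite.
B has 4 element(s), so mu_c(B) = 4.

4


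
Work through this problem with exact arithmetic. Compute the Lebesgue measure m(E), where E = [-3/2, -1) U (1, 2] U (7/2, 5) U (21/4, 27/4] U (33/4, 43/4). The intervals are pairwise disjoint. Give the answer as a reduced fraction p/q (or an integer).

For pairwise disjoint intervals, m(union_i I_i) = sum_i m(I_i),
and m is invariant under swapping open/closed endpoints (single points have measure 0).
So m(E) = sum_i (b_i - a_i).
  I_1 has length -1 - (-3/2) = 1/2.
  I_2 has length 2 - 1 = 1.
  I_3 has length 5 - 7/2 = 3/2.
  I_4 has length 27/4 - 21/4 = 3/2.
  I_5 has length 43/4 - 33/4 = 5/2.
Summing:
  m(E) = 1/2 + 1 + 3/2 + 3/2 + 5/2 = 7.

7


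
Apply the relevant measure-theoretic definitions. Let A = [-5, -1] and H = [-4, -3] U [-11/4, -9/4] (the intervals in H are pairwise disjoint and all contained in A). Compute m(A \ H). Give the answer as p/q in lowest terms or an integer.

The ambient interval has length m(A) = -1 - (-5) = 4.
Since the holes are disjoint and sit inside A, by finite additivity
  m(H) = sum_i (b_i - a_i), and m(A \ H) = m(A) - m(H).
Computing the hole measures:
  m(H_1) = -3 - (-4) = 1.
  m(H_2) = -9/4 - (-11/4) = 1/2.
Summed: m(H) = 1 + 1/2 = 3/2.
So m(A \ H) = 4 - 3/2 = 5/2.

5/2


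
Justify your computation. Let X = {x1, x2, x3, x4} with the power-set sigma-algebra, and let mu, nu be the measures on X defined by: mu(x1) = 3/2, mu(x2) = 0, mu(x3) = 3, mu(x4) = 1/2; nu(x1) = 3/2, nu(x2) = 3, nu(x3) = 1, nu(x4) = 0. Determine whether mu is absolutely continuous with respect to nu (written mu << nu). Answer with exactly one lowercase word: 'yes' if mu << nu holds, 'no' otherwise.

mu << nu means: every nu-null measurable set is also mu-null; equivalently, for every atom x, if nu({x}) = 0 then mu({x}) = 0.
Checking each atom:
  x1: nu = 3/2 > 0 -> no constraint.
  x2: nu = 3 > 0 -> no constraint.
  x3: nu = 1 > 0 -> no constraint.
  x4: nu = 0, mu = 1/2 > 0 -> violates mu << nu.
The atom(s) x4 violate the condition (nu = 0 but mu > 0). Therefore mu is NOT absolutely continuous w.r.t. nu.

no


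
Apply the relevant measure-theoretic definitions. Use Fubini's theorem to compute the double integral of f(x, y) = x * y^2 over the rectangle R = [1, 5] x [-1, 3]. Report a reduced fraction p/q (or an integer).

f(x, y) is a tensor product of a function of x and a function of y, and both factors are bounded continuous (hence Lebesgue integrable) on the rectangle, so Fubini's theorem applies:
  integral_R f d(m x m) = (integral_a1^b1 x dx) * (integral_a2^b2 y^2 dy).
Inner integral in x: integral_{1}^{5} x dx = (5^2 - 1^2)/2
  = 12.
Inner integral in y: integral_{-1}^{3} y^2 dy = (3^3 - (-1)^3)/3
  = 28/3.
Product: (12) * (28/3) = 112.

112


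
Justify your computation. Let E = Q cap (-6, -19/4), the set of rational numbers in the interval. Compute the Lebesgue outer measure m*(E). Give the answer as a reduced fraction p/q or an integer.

E = Q cap (-6, -19/4) is a subset of Q, which is countable. Enumerate Q = {q_1, q_2, ...}; for any eps > 0, cover q_k by the open interval (q_k - eps/2^(k+1), q_k + eps/2^(k+1)), of length eps/2^k. The total cover length is sum_{k>=1} eps/2^k = eps. Hence m*(E) <= m*(Q) <= eps for every eps > 0, and since outer measure is non-negative, m*(E) = 0.

0


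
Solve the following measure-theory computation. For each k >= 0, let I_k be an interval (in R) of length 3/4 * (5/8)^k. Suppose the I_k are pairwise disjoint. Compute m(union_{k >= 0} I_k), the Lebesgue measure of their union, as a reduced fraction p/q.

By countable additivity of the Lebesgue measure on pairwise disjoint measurable sets,
  m(union_{k >= 0} I_k) = sum_{k >= 0} m(I_k) = sum_{k >= 0} a * r^k,
  with a = 3/4 and r = 5/8.
Since 0 < r = 5/8 < 1, the geometric series converges:
  sum_{k >= 0} a * r^k = a / (1 - r).
  = 3/4 / (1 - 5/8)
  = 3/4 / (3/8)
  = 2.

2


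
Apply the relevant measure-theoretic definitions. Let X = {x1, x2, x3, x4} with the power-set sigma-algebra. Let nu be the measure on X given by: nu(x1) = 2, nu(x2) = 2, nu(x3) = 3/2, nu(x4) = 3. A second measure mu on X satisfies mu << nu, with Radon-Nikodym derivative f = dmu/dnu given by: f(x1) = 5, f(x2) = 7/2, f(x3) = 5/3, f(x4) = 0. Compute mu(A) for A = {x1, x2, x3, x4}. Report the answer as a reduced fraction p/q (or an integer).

By the defining property of the Radon-Nikodym derivative, for every measurable set A,
  mu(A) = integral_A f dnu.
Since nu is a discrete measure concentrated on the atoms of X, the integral over A reduces to the sum
  mu(A) = sum_{x in A} f(x) * nu({x}).
Computing each term:
  x1: f(x1) * nu(x1) = 5 * 2 = 10.
  x2: f(x2) * nu(x2) = 7/2 * 2 = 7.
  x3: f(x3) * nu(x3) = 5/3 * 3/2 = 5/2.
  x4: f(x4) * nu(x4) = 0 * 3 = 0.
Summing: mu(A) = 10 + 7 + 5/2 + 0 = 39/2.

39/2


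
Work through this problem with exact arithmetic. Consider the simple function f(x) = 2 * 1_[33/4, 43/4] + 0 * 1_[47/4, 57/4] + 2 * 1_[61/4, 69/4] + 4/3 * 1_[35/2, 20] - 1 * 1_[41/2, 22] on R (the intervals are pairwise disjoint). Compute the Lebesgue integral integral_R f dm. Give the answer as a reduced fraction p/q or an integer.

For a simple function f = sum_i c_i * 1_{A_i} with disjoint A_i,
  integral f dm = sum_i c_i * m(A_i).
Lengths of the A_i:
  m(A_1) = 43/4 - 33/4 = 5/2.
  m(A_2) = 57/4 - 47/4 = 5/2.
  m(A_3) = 69/4 - 61/4 = 2.
  m(A_4) = 20 - 35/2 = 5/2.
  m(A_5) = 22 - 41/2 = 3/2.
Contributions c_i * m(A_i):
  (2) * (5/2) = 5.
  (0) * (5/2) = 0.
  (2) * (2) = 4.
  (4/3) * (5/2) = 10/3.
  (-1) * (3/2) = -3/2.
Total: 5 + 0 + 4 + 10/3 - 3/2 = 65/6.

65/6


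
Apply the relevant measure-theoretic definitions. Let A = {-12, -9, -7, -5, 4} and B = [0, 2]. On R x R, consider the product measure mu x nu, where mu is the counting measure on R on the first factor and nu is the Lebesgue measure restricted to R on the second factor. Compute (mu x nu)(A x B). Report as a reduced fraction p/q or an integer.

For a measurable rectangle A x B, the product measure satisfies
  (mu x nu)(A x B) = mu(A) * nu(B).
  mu(A) = 5.
  nu(B) = 2.
  (mu x nu)(A x B) = 5 * 2 = 10.

10


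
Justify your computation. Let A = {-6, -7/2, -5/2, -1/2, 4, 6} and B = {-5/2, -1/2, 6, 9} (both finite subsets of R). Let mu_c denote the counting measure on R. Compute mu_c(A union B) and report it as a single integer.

Counting measure on a finite set equals cardinality. By inclusion-exclusion, |A union B| = |A| + |B| - |A cap B|.
|A| = 6, |B| = 4, |A cap B| = 3.
So mu_c(A union B) = 6 + 4 - 3 = 7.

7


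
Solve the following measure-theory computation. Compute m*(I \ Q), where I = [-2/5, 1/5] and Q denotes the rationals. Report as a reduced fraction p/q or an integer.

The interval I = [-2/5, 1/5] has m(I) = 1/5 - (-2/5) = 3/5 (endpoints are measure-zero, so open/closed/half-open agree). Write I = (I cap Q) u (I \ Q). The rationals in I are countable, so m*(I cap Q) = 0 (cover each rational by intervals whose total length is arbitrarily small). By countable subadditivity m*(I) <= m*(I cap Q) + m*(I \ Q), hence m*(I \ Q) >= m(I) = 3/5. The reverse inequality m*(I \ Q) <= m*(I) = 3/5 is trivial since (I \ Q) is a subset of I. Therefore m*(I \ Q) = 3/5.

3/5


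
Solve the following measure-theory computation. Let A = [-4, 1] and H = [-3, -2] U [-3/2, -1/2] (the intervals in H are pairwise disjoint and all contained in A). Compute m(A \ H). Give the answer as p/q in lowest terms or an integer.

The ambient interval has length m(A) = 1 - (-4) = 5.
Since the holes are disjoint and sit inside A, by finite additivity
  m(H) = sum_i (b_i - a_i), and m(A \ H) = m(A) - m(H).
Computing the hole measures:
  m(H_1) = -2 - (-3) = 1.
  m(H_2) = -1/2 - (-3/2) = 1.
Summed: m(H) = 1 + 1 = 2.
So m(A \ H) = 5 - 2 = 3.

3


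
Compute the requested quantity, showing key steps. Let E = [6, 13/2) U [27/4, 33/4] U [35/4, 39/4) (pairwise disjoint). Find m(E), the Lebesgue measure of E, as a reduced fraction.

For pairwise disjoint intervals, m(union_i I_i) = sum_i m(I_i),
and m is invariant under swapping open/closed endpoints (single points have measure 0).
So m(E) = sum_i (b_i - a_i).
  I_1 has length 13/2 - 6 = 1/2.
  I_2 has length 33/4 - 27/4 = 3/2.
  I_3 has length 39/4 - 35/4 = 1.
Summing:
  m(E) = 1/2 + 3/2 + 1 = 3.

3


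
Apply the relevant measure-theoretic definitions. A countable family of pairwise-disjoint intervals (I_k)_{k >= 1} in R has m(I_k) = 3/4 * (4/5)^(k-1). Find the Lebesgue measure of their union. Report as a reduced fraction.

By countable additivity of the Lebesgue measure on pairwise disjoint measurable sets,
  m(union_{k >= 1} I_k) = sum_{k >= 1} m(I_k) = sum_{k >= 1} a * r^(k-1),
  with a = 3/4 and r = 4/5.
Since 0 < r = 4/5 < 1, the geometric series converges:
  sum_{k >= 1} a * r^(k-1) = a / (1 - r).
  = 3/4 / (1 - 4/5)
  = 3/4 / (1/5)
  = 15/4.

15/4


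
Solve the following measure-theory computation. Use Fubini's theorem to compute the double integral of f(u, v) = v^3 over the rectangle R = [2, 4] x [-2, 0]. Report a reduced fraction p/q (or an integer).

f(u, v) is a tensor product of a function of u and a function of v, and both factors are bounded continuous (hence Lebesgue integrable) on the rectangle, so Fubini's theorem applies:
  integral_R f d(m x m) = (integral_a1^b1 1 du) * (integral_a2^b2 v^3 dv).
Inner integral in u: integral_{2}^{4} 1 du = (4^1 - 2^1)/1
  = 2.
Inner integral in v: integral_{-2}^{0} v^3 dv = (0^4 - (-2)^4)/4
  = -4.
Product: (2) * (-4) = -8.

-8


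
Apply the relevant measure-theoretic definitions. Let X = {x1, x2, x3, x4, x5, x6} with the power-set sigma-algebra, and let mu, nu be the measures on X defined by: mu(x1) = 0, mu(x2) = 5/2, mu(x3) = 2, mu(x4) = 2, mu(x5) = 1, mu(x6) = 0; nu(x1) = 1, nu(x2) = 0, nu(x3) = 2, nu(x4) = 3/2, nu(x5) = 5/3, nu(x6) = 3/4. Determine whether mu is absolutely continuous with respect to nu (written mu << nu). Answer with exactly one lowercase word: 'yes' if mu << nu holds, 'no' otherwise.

mu << nu means: every nu-null measurable set is also mu-null; equivalently, for every atom x, if nu({x}) = 0 then mu({x}) = 0.
Checking each atom:
  x1: nu = 1 > 0 -> no constraint.
  x2: nu = 0, mu = 5/2 > 0 -> violates mu << nu.
  x3: nu = 2 > 0 -> no constraint.
  x4: nu = 3/2 > 0 -> no constraint.
  x5: nu = 5/3 > 0 -> no constraint.
  x6: nu = 3/4 > 0 -> no constraint.
The atom(s) x2 violate the condition (nu = 0 but mu > 0). Therefore mu is NOT absolutely continuous w.r.t. nu.

no


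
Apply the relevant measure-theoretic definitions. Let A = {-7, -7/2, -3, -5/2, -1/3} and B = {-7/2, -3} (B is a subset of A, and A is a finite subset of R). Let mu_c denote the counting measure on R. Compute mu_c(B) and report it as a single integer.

Counting measure assigns mu_c(E) = |E| (number of elements) when E is finite.
B has 2 element(s), so mu_c(B) = 2.

2


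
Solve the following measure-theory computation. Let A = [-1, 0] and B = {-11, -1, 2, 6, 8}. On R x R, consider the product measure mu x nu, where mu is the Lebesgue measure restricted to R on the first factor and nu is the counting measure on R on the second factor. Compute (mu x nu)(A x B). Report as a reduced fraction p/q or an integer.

For a measurable rectangle A x B, the product measure satisfies
  (mu x nu)(A x B) = mu(A) * nu(B).
  mu(A) = 1.
  nu(B) = 5.
  (mu x nu)(A x B) = 1 * 5 = 5.

5
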